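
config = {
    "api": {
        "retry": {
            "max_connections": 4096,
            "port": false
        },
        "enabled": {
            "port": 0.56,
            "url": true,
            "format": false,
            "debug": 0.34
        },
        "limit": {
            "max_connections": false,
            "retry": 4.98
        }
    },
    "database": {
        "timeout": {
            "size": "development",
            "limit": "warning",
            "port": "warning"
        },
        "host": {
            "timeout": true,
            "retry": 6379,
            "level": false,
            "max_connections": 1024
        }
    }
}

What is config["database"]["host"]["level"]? False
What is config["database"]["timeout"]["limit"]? "warning"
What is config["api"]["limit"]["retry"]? 4.98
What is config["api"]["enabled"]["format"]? False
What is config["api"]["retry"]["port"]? False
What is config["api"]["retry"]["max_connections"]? 4096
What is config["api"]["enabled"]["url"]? True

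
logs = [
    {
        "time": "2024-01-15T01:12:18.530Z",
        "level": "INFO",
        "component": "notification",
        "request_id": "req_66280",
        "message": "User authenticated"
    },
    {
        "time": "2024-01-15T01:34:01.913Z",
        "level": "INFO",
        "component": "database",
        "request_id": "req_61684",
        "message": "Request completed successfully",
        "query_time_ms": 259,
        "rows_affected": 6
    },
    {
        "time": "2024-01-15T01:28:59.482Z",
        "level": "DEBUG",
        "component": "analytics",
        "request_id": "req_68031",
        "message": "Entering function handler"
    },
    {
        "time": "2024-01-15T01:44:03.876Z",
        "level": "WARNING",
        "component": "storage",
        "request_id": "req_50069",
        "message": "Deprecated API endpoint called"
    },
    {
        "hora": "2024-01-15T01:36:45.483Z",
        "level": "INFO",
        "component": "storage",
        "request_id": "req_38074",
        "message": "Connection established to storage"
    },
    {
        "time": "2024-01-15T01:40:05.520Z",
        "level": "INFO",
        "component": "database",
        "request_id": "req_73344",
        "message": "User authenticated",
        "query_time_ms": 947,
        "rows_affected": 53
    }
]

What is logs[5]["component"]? "database"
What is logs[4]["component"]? "storage"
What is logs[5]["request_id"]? "req_73344"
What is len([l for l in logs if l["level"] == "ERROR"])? 0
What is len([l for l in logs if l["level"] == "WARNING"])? 1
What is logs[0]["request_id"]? "req_66280"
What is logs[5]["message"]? "User authenticated"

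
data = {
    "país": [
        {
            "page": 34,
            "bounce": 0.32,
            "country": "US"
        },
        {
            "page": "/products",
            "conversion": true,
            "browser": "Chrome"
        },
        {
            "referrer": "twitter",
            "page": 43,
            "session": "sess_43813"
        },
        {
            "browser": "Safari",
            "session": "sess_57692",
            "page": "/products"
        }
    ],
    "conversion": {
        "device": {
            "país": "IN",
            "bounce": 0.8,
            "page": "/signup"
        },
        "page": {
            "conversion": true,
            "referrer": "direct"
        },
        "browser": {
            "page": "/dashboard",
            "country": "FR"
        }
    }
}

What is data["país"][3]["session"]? "sess_57692"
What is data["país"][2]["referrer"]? "twitter"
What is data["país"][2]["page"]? 43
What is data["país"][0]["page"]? 34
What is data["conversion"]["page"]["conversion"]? True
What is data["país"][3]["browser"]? "Safari"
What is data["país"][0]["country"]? "US"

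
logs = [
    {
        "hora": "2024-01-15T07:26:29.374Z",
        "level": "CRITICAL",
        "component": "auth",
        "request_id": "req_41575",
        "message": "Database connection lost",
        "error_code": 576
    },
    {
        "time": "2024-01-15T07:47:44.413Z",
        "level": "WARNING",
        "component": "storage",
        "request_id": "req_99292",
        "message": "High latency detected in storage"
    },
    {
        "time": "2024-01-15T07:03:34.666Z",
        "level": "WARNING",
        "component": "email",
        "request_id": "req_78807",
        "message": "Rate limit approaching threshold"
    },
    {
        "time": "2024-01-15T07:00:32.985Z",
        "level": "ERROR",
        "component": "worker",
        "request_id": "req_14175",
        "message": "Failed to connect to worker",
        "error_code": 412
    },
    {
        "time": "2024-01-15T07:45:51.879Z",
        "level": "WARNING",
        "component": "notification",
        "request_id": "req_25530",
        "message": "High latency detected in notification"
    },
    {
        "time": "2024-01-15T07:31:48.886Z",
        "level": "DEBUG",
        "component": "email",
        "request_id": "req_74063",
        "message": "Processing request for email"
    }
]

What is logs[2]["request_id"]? "req_78807"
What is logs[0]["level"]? "CRITICAL"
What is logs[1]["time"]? "2024-01-15T07:47:44.413Z"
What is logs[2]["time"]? "2024-01-15T07:03:34.666Z"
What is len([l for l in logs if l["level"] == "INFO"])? 0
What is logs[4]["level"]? "WARNING"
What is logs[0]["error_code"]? 576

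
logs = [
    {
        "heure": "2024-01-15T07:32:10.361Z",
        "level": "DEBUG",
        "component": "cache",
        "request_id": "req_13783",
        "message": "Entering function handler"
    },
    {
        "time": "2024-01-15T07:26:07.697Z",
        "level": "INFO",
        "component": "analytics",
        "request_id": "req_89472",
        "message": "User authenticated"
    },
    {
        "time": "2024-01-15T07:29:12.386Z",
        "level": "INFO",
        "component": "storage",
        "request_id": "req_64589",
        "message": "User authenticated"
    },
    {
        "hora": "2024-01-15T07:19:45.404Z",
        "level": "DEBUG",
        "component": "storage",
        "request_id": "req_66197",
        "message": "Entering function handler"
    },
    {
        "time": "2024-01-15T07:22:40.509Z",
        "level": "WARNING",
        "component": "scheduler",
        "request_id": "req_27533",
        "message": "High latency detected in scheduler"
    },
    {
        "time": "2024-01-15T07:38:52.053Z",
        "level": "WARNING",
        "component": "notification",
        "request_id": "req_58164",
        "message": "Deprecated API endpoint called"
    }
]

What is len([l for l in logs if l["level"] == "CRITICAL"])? 0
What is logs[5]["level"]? "WARNING"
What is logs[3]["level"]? "DEBUG"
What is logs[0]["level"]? "DEBUG"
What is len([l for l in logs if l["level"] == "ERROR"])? 0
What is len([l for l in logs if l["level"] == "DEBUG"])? 2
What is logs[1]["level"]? "INFO"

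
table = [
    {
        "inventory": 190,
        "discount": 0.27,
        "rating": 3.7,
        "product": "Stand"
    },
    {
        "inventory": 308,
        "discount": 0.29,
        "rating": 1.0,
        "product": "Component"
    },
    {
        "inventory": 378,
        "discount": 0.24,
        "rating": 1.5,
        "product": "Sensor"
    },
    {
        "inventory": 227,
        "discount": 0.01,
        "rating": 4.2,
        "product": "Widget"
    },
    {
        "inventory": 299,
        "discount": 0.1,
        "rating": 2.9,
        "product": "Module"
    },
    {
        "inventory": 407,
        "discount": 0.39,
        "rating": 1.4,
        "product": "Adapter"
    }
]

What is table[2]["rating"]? 1.5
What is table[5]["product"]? "Adapter"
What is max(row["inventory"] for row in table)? 407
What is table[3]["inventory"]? 227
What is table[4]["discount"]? 0.1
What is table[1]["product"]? "Component"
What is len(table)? 6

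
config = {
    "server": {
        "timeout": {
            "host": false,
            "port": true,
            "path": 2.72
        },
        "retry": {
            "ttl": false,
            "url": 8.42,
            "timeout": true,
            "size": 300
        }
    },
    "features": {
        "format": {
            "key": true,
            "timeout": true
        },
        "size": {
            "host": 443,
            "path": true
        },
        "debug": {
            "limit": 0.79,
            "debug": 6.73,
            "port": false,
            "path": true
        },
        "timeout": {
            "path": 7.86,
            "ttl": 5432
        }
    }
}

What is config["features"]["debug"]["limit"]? 0.79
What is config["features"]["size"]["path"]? True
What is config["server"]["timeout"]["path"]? 2.72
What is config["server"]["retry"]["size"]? 300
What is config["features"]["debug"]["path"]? True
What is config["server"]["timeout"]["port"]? True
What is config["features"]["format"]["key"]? True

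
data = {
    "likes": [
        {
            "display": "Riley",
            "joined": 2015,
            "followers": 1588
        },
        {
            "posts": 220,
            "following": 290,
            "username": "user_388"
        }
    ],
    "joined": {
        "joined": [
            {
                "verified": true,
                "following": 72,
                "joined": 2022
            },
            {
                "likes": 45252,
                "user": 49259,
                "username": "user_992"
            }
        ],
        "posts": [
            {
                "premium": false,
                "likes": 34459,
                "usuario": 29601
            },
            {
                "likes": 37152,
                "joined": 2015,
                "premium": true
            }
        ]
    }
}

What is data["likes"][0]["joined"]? 2015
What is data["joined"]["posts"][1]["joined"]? 2015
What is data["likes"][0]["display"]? "Riley"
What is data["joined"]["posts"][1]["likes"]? 37152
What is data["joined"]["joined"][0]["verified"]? True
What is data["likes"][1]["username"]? "user_388"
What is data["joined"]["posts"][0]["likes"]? 34459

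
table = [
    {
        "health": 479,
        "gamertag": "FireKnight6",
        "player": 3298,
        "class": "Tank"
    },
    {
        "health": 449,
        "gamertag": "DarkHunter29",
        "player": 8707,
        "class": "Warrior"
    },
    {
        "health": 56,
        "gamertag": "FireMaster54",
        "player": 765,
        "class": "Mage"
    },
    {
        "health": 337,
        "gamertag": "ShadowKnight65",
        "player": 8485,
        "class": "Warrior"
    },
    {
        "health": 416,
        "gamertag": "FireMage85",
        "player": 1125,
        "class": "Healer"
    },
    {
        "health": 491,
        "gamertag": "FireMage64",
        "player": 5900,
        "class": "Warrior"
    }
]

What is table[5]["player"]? 5900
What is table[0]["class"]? "Tank"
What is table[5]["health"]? 491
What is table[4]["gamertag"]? "FireMage85"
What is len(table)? 6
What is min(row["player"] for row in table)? 765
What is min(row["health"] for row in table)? 56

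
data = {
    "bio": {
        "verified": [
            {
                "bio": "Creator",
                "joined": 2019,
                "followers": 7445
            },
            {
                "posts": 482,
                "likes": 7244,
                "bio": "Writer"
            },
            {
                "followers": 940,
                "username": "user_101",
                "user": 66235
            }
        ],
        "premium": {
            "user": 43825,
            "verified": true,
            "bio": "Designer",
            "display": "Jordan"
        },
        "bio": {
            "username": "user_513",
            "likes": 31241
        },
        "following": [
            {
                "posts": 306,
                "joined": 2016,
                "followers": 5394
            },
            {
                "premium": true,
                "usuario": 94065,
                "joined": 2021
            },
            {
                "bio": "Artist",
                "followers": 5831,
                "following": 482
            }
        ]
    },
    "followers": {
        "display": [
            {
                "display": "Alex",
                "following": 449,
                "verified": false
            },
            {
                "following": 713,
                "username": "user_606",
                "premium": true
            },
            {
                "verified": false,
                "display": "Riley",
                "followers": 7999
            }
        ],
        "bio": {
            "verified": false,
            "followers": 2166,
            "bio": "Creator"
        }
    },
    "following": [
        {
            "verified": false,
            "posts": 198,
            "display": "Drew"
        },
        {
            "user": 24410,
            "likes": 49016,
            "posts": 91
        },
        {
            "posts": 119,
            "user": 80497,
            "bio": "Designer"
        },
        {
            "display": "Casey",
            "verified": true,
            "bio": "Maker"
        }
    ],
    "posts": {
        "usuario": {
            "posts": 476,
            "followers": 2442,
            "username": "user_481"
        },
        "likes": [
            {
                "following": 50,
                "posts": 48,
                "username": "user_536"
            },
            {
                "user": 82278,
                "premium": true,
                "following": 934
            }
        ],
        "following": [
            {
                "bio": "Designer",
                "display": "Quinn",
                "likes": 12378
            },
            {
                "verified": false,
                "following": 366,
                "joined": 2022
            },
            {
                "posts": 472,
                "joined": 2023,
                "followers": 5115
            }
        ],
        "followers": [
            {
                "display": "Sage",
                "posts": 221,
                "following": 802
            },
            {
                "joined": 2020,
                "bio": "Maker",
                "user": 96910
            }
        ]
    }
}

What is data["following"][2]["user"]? 80497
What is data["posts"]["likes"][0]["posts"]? 48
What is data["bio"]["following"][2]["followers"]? 5831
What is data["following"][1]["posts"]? 91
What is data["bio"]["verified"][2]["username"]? "user_101"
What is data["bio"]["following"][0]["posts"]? 306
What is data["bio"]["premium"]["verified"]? True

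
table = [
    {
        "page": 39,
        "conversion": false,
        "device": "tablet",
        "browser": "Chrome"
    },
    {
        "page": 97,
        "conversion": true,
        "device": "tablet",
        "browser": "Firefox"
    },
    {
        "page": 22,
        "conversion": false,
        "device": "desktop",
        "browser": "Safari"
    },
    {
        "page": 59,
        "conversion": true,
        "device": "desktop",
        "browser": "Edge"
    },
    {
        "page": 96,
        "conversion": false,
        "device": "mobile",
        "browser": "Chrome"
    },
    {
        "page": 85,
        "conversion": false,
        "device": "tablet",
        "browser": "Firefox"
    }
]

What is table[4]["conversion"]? False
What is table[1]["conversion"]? True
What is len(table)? 6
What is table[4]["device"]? "mobile"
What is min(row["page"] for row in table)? 22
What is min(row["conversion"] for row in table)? False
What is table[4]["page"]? 96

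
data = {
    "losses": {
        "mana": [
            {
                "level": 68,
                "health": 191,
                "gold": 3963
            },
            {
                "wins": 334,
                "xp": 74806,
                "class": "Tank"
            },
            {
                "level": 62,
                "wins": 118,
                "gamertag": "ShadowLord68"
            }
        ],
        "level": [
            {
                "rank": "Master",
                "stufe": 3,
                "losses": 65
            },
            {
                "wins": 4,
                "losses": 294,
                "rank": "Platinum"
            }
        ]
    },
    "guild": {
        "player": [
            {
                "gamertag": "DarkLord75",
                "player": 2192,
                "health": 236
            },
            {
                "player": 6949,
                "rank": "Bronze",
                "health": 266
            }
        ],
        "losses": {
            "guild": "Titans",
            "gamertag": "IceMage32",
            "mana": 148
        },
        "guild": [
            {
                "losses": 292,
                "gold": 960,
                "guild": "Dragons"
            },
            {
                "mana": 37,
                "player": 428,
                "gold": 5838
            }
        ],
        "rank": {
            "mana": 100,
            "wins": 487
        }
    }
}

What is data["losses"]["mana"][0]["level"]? 68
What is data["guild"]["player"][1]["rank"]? "Bronze"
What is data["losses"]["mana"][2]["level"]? 62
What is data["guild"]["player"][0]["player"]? 2192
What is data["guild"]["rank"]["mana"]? 100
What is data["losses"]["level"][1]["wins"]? 4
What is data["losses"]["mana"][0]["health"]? 191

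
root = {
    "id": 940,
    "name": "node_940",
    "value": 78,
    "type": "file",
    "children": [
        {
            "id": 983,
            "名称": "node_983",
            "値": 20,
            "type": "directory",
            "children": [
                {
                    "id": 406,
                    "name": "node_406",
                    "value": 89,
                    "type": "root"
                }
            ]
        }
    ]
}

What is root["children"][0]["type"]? "directory"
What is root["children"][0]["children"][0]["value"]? 89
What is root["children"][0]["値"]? 20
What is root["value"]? 78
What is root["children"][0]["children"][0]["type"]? "root"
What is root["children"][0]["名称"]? "node_983"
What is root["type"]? "file"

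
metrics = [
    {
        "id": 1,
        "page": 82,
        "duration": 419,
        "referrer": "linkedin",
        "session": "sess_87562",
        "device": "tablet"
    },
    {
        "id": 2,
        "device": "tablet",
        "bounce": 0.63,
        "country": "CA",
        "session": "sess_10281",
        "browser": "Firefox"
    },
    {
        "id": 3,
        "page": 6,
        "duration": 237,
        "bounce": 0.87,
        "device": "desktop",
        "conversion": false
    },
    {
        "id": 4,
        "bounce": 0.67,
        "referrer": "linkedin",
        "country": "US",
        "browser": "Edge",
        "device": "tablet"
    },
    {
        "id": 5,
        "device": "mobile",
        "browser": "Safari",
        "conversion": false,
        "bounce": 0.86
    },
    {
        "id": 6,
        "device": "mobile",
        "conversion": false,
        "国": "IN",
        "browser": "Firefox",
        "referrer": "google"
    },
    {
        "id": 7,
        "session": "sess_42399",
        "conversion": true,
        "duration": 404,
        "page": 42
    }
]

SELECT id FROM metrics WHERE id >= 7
[7]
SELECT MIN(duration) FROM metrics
237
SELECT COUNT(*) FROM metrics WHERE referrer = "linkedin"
2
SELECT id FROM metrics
[1, 2, 3, 4, 5, 6, 7]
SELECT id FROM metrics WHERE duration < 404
[3]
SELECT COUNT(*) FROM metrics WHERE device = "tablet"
3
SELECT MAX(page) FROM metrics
82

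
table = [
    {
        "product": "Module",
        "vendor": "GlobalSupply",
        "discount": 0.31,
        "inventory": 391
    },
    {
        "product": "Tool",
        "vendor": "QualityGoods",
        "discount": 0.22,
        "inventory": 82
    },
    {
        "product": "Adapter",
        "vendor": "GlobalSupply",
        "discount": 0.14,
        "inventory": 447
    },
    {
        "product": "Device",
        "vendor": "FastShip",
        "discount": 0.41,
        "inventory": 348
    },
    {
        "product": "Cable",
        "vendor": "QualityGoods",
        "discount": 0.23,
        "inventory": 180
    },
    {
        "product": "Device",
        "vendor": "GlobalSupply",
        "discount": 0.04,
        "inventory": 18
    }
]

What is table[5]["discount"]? 0.04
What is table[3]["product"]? "Device"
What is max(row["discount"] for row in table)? 0.41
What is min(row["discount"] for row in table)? 0.04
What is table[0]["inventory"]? 391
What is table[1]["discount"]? 0.22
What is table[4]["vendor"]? "QualityGoods"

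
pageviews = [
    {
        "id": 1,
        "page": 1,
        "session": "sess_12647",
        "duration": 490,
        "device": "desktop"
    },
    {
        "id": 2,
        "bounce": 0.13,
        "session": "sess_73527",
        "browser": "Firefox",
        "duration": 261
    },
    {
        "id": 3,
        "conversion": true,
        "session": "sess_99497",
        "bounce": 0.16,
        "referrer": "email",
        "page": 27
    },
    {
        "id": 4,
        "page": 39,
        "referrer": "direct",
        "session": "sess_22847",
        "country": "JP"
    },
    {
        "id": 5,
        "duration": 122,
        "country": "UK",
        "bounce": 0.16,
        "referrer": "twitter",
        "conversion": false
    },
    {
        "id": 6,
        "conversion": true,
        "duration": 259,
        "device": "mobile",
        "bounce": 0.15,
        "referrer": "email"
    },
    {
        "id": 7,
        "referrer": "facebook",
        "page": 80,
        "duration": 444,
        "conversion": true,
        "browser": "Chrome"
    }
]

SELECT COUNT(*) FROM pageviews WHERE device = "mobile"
1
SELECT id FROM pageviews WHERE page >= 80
[7]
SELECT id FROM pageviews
[1, 2, 3, 4, 5, 6, 7]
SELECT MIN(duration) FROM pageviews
122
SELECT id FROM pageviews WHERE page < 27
[1]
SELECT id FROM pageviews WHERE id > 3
[4, 5, 6, 7]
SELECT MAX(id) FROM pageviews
7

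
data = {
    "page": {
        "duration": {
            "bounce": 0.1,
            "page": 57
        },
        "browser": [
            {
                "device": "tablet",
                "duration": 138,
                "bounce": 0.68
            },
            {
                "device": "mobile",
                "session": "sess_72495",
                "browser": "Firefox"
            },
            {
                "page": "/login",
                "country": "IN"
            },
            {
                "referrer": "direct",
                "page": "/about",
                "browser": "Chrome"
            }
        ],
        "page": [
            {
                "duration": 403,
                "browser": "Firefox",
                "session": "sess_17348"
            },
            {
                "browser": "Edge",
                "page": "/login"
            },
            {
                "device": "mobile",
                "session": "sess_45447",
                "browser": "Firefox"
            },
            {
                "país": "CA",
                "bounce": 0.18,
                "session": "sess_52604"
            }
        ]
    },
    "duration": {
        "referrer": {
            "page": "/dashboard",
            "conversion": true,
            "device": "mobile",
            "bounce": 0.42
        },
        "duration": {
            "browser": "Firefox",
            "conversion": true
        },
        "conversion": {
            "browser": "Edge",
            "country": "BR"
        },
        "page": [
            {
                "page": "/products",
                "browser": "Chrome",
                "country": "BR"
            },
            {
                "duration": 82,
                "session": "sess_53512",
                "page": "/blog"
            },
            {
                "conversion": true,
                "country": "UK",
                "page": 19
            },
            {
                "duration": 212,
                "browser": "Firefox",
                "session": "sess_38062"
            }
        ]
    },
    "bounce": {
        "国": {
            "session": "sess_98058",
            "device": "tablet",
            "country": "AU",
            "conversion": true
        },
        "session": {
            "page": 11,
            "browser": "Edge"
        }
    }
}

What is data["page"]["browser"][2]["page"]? "/login"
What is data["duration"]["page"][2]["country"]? "UK"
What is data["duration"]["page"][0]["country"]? "BR"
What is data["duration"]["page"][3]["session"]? "sess_38062"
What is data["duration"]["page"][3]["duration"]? 212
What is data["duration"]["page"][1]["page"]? "/blog"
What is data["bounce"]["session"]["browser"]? "Edge"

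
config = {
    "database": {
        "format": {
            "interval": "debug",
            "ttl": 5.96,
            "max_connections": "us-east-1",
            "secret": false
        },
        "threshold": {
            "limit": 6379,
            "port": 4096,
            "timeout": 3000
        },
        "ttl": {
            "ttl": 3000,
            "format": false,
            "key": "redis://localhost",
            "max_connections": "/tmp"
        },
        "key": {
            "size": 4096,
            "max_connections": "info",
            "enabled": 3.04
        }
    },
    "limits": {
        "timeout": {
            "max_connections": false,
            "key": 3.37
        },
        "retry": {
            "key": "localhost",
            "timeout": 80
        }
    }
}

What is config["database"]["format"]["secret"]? False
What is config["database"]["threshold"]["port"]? 4096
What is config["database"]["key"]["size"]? 4096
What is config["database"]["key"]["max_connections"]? "info"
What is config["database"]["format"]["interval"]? "debug"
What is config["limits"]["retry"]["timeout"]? 80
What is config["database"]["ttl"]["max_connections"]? "/tmp"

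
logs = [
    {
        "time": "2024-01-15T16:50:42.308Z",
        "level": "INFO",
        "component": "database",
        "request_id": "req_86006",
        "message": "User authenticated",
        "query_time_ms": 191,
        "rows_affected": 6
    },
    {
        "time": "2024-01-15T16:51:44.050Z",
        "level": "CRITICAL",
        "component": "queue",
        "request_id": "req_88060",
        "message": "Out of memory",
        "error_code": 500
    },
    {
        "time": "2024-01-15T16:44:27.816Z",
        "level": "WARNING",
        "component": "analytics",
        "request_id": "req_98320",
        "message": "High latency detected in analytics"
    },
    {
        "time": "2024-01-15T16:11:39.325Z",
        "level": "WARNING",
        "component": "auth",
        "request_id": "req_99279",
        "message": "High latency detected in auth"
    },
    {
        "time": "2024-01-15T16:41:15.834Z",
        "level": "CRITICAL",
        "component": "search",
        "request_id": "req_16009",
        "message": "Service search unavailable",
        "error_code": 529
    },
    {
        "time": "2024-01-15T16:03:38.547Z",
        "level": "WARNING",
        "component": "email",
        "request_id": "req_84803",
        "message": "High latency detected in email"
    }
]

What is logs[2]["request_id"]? "req_98320"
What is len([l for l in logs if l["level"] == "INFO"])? 1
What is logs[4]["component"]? "search"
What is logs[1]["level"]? "CRITICAL"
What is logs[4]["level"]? "CRITICAL"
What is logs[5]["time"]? "2024-01-15T16:03:38.547Z"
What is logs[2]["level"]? "WARNING"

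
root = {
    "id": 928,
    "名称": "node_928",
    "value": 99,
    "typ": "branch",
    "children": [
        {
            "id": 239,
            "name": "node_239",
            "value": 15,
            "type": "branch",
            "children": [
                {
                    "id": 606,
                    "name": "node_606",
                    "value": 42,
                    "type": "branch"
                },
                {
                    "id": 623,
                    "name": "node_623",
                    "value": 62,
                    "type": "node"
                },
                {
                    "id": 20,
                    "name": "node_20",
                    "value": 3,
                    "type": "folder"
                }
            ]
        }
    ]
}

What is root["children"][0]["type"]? "branch"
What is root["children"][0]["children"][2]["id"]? 20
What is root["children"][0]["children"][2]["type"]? "folder"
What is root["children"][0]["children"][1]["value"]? 62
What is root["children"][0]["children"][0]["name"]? "node_606"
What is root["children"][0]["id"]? 239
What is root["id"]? 928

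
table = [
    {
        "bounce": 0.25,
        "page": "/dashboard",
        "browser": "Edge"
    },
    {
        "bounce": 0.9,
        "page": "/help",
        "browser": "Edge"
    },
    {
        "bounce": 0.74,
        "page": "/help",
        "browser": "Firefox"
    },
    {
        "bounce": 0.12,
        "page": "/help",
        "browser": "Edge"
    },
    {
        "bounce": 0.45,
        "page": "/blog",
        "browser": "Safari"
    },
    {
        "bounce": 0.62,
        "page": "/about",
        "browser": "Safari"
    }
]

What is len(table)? 6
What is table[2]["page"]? "/help"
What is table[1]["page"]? "/help"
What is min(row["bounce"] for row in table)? 0.12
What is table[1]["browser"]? "Edge"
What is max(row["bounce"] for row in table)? 0.9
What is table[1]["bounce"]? 0.9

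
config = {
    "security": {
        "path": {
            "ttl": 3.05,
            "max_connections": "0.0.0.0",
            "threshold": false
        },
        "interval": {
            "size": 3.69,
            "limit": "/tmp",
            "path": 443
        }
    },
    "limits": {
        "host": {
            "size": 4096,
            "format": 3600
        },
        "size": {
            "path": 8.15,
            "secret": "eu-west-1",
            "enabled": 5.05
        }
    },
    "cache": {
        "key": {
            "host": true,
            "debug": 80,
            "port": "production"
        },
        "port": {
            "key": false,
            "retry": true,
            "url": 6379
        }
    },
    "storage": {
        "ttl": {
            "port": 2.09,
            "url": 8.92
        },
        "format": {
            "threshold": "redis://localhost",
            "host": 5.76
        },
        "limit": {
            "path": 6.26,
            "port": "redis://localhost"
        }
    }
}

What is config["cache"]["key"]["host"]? True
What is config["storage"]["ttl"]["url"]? 8.92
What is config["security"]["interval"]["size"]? 3.69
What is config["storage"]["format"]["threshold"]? "redis://localhost"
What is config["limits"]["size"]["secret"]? "eu-west-1"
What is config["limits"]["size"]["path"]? 8.15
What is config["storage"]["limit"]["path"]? 6.26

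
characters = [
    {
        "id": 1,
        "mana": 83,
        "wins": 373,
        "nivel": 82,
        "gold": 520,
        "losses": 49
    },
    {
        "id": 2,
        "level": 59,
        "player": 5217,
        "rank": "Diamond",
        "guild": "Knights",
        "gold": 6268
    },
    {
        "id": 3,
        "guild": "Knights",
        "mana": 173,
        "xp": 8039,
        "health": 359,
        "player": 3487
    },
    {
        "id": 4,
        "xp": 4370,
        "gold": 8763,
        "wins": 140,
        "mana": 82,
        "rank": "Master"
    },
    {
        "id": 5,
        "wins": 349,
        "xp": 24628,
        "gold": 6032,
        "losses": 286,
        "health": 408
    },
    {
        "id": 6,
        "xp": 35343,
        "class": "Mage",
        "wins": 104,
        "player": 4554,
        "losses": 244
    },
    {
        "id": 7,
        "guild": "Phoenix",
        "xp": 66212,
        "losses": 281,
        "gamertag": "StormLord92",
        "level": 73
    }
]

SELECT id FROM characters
[1, 2, 3, 4, 5, 6, 7]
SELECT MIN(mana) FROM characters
82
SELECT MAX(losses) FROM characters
286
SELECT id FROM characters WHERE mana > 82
[1, 3]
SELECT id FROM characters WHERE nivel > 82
[]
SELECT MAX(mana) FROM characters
173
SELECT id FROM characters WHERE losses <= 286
[1, 5, 6, 7]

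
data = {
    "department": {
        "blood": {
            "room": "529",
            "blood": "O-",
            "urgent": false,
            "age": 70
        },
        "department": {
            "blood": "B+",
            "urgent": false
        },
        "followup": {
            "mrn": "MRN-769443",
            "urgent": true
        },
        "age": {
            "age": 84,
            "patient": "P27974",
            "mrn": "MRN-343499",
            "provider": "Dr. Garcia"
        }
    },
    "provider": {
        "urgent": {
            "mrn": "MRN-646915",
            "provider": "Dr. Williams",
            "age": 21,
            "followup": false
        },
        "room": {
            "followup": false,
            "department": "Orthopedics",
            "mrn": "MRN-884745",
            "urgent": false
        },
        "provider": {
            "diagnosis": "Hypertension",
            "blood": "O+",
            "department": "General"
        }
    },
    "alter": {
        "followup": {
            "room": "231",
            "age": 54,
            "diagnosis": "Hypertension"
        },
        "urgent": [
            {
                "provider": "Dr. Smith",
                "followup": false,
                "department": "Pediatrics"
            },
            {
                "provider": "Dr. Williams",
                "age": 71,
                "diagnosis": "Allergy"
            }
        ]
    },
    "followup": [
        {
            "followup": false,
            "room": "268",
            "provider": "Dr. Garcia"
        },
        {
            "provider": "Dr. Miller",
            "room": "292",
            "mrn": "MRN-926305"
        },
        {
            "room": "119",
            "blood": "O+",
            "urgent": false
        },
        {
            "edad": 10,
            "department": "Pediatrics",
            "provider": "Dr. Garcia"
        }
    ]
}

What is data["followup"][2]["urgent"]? False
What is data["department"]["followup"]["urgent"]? True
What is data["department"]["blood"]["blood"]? "O-"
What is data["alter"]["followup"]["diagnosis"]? "Hypertension"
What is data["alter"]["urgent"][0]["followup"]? False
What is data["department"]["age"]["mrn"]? "MRN-343499"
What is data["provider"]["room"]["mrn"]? "MRN-884745"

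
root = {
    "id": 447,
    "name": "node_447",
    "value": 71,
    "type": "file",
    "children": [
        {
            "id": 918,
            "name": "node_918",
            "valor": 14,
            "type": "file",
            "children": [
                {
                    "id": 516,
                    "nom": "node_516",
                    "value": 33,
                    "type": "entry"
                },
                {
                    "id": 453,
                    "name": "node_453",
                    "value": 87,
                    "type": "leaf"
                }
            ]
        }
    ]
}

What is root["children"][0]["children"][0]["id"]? 516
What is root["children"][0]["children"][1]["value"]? 87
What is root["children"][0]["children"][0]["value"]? 33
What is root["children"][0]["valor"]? 14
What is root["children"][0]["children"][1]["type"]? "leaf"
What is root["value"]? 71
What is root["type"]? "file"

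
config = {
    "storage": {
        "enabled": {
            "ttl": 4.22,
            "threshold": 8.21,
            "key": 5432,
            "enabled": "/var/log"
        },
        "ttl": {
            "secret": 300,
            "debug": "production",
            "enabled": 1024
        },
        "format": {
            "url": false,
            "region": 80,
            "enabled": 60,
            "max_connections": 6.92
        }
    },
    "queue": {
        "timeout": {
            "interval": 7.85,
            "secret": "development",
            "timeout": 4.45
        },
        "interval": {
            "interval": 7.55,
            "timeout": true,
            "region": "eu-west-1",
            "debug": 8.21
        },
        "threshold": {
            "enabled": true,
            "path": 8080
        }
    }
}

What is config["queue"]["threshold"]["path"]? 8080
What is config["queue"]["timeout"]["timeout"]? 4.45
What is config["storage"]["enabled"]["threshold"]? 8.21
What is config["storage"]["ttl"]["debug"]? "production"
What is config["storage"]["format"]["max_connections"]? 6.92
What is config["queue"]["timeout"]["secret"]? "development"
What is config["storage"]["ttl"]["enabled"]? 1024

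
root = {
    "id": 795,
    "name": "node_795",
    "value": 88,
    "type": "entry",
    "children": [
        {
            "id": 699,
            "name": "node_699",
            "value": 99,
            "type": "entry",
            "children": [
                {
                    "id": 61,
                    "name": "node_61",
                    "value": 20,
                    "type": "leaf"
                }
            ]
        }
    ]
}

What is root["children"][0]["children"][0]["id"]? 61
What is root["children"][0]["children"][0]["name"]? "node_61"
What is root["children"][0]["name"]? "node_699"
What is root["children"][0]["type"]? "entry"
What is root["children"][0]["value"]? 99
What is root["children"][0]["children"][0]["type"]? "leaf"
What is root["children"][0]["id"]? 699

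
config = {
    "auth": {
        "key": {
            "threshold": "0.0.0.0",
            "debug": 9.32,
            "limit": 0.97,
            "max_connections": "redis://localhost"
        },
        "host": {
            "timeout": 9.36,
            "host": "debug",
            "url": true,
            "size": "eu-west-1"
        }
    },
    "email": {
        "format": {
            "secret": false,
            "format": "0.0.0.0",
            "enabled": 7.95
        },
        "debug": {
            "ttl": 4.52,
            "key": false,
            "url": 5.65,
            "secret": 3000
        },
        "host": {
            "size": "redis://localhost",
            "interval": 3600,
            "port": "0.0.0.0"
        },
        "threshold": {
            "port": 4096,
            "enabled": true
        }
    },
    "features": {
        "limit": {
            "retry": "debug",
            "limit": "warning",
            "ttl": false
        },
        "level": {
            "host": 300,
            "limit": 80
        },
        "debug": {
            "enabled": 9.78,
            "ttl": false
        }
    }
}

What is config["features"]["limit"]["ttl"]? False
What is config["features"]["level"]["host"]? 300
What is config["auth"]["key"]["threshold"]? "0.0.0.0"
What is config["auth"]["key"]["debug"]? 9.32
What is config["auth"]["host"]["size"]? "eu-west-1"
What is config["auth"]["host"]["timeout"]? 9.36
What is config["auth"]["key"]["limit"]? 0.97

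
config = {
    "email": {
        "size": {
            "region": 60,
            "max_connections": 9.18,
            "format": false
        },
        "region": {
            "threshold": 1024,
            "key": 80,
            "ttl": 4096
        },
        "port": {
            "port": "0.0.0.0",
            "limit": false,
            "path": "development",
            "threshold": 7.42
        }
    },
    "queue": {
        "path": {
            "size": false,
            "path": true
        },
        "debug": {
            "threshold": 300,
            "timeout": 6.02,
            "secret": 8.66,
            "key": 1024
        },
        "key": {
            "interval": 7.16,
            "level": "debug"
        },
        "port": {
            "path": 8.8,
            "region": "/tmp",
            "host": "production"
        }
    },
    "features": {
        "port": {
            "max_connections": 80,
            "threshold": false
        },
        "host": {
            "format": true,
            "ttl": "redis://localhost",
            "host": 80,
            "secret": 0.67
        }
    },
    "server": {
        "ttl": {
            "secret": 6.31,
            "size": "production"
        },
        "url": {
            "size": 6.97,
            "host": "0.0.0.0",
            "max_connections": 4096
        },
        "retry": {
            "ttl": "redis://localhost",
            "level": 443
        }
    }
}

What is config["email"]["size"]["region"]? 60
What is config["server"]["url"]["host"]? "0.0.0.0"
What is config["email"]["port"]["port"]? "0.0.0.0"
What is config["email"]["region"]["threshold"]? 1024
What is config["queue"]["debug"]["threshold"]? 300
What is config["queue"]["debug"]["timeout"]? 6.02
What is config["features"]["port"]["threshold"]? False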